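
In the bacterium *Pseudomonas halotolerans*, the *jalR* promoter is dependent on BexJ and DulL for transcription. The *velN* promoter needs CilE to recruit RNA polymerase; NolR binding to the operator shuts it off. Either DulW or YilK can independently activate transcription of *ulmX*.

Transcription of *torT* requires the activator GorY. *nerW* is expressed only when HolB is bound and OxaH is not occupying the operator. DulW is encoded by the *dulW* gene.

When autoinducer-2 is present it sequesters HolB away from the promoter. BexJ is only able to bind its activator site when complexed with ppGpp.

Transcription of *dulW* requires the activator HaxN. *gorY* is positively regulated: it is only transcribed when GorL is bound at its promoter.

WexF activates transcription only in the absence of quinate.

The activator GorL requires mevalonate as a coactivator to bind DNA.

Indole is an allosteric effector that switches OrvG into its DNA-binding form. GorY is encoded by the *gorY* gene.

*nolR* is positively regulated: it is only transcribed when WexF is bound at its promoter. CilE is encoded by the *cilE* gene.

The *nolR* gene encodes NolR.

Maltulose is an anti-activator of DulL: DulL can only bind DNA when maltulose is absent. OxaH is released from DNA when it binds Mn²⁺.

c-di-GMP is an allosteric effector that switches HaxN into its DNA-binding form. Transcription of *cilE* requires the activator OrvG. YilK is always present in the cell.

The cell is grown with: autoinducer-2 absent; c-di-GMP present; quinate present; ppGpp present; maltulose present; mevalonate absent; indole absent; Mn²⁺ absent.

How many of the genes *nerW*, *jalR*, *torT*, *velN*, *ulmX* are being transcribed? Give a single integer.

1

Mn²⁺ is absent, so OxaH is active.
Autoinducer-2 is absent, so HolB is active.
With repressor OxaH bound, *nerW* is not transcribed.
→ *nerW* is OFF.
ppGpp is present, so BexJ is active.
Maltulose is present, so DulL is inactive.
Required activator DulL is absent, so *jalR* is not transcribed.
→ *jalR* is OFF.
Mevalonate is absent, so GorL is inactive.
Required activator GorL is absent, so *gorY* is not transcribed.
So GorY is not produced.
Required activator GorY is absent, so *torT* is not transcribed.
→ *torT* is OFF.
Indole is absent, so OrvG is inactive.
Required activator OrvG is absent, so *cilE* is not transcribed.
So CilE is not produced.
Quinate is present, so WexF is inactive.
Required activator WexF is absent, so *nolR* is not transcribed.
So NolR is not produced.
Required activator CilE is absent, so *velN* is not transcribed.
→ *velN* is OFF.
c-di-GMP is present, so HaxN is active.
No repressor is bound and HaxN is active, so *dulW* is transcribed.
So DulW is produced and active.
YilK is produced constitutively and is active.
Activator DulW is present, so *ulmX* is transcribed.
→ *ulmX* is ON.
1 of the 5 genes is transcribed.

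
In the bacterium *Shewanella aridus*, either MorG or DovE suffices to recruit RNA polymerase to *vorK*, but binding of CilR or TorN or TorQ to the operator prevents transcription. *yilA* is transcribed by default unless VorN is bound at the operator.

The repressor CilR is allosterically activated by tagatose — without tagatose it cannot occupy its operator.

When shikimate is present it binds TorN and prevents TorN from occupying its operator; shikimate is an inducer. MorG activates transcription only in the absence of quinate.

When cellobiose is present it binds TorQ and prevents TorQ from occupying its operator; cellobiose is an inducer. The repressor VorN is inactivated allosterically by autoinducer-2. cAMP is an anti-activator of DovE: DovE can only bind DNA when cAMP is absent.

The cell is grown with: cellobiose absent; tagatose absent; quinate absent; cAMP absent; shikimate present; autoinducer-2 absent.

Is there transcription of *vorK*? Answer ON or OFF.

Tagatose is absent, so CilR is inactive.
Quinate is absent, so MorG is active.
Shikimate is present, so TorN is inactive.
cAMP is absent, so DovE is active.
Cellobiose is absent, so TorQ is active.
With repressor TorQ bound, *vorK* is not transcribed.

OFF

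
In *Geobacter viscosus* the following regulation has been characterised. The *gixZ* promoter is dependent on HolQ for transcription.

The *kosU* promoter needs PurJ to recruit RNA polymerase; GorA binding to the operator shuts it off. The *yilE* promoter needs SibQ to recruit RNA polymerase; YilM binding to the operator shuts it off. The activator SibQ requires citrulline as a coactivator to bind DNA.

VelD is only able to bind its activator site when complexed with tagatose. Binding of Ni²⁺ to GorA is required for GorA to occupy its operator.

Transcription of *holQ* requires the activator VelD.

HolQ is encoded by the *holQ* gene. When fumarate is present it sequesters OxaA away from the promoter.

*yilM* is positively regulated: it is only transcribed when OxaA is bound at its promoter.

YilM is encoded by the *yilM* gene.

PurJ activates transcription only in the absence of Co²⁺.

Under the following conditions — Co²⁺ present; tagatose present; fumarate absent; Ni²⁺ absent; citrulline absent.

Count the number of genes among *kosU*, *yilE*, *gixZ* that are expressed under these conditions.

Co²⁺ is present, so PurJ is inactive.
Ni²⁺ is absent, so GorA is inactive.
Required activator PurJ is absent, so *kosU* is not transcribed.
→ *kosU* is OFF.
Citrulline is absent, so SibQ is inactive.
Fumarate is absent, so OxaA is active.
No repressor is bound and OxaA is active, so *yilM* is transcribed.
So YilM is produced and active.
With repressor YilM bound, *yilE* is not transcribed.
→ *yilE* is OFF.
Tagatose is present, so VelD is active.
No repressor is bound and VelD is active, so *holQ* is transcribed.
So HolQ is produced and active.
No repressor is bound and HolQ is active, so *gixZ* is transcribed.
→ *gixZ* is ON.
1 of the 3 genes is transcribed.

1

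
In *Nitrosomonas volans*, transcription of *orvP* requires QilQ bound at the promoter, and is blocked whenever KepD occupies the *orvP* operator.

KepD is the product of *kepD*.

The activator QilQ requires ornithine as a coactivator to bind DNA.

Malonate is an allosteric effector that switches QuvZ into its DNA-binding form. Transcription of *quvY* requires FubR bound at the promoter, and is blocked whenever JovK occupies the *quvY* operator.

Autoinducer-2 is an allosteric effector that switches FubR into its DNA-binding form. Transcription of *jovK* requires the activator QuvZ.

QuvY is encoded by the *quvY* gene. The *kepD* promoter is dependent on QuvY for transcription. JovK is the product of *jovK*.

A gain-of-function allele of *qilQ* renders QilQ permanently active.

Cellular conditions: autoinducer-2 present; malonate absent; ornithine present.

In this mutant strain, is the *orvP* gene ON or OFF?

OFF

Autoinducer-2 is present, so FubR is active.
Malonate is absent, so QuvZ is inactive.
Required activator QuvZ is absent, so *jovK* is not transcribed.
So JovK is not produced.
No repressor is bound and FubR is active, so *quvY* is transcribed.
So QuvY is produced and active.
No repressor is bound and QuvY is active, so *kepD* is transcribed.
So KepD is produced and active.
QilQ is constitutively active in this strain.
With repressor KepD bound, *orvP* is not transcribed.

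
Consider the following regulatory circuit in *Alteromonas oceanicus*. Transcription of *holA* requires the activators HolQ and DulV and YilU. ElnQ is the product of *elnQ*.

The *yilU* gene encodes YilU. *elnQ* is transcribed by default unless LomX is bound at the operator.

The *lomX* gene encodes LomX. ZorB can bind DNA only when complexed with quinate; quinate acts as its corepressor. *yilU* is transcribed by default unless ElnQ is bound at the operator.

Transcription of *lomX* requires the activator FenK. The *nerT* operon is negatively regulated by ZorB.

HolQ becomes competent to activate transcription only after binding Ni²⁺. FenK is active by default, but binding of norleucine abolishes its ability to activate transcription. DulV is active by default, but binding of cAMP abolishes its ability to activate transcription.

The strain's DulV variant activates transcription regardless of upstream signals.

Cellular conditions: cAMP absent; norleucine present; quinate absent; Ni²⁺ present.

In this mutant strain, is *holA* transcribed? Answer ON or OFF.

OFF

Ni²⁺ is present, so HolQ is active.
DulV is constitutively active in this strain.
Norleucine is present, so FenK is inactive.
Required activator FenK is absent, so *lomX* is not transcribed.
So LomX is not produced.
With no repressor bound, *elnQ* is transcribed.
So ElnQ is produced and active.
With repressor ElnQ bound, *yilU* is not transcribed.
So YilU is not produced.
Required activator YilU is absent, so *holA* is not transcribed.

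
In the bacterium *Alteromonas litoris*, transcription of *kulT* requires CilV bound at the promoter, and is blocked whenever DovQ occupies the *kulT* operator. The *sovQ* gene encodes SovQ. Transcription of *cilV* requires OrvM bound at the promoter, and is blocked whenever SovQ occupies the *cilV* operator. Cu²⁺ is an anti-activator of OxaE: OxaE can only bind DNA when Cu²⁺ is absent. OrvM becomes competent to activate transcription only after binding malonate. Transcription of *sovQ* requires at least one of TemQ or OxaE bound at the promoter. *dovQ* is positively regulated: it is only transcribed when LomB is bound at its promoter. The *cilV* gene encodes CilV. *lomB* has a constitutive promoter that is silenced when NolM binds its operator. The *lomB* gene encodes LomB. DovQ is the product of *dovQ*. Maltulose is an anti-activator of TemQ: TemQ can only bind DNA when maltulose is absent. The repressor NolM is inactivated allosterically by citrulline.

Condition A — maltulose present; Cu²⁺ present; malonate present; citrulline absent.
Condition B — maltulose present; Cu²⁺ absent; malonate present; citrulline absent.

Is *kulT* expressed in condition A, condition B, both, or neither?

Condition A:
Maltulose is present, so TemQ is inactive.
Cu²⁺ is present, so OxaE is inactive.
No activator is available at the *sovQ* promoter, so *sovQ* is not transcribed.
So SovQ is not produced.
Malonate is present, so OrvM is active.
No repressor is bound and OrvM is active, so *cilV* is transcribed.
So CilV is produced and active.
Citrulline is absent, so NolM is active.
With repressor NolM bound, *lomB* is not transcribed.
So LomB is not produced.
Required activator LomB is absent, so *dovQ* is not transcribed.
So DovQ is not produced.
No repressor is bound and CilV is active, so *kulT* is transcribed.
→ *kulT* is ON in A.
Condition B:
Maltulose is present, so TemQ is inactive.
Cu²⁺ is absent, so OxaE is active.
Activator OxaE is present, so *sovQ* is transcribed.
So SovQ is produced and active.
Malonate is present, so OrvM is active.
With repressor SovQ bound, *cilV* is not transcribed.
So CilV is not produced.
Citrulline is absent, so NolM is active.
With repressor NolM bound, *lomB* is not transcribed.
So LomB is not produced.
Required activator LomB is absent, so *dovQ* is not transcribed.
So DovQ is not produced.
Required activator CilV is absent, so *kulT* is not transcribed.
→ *kulT* is OFF in B.

A only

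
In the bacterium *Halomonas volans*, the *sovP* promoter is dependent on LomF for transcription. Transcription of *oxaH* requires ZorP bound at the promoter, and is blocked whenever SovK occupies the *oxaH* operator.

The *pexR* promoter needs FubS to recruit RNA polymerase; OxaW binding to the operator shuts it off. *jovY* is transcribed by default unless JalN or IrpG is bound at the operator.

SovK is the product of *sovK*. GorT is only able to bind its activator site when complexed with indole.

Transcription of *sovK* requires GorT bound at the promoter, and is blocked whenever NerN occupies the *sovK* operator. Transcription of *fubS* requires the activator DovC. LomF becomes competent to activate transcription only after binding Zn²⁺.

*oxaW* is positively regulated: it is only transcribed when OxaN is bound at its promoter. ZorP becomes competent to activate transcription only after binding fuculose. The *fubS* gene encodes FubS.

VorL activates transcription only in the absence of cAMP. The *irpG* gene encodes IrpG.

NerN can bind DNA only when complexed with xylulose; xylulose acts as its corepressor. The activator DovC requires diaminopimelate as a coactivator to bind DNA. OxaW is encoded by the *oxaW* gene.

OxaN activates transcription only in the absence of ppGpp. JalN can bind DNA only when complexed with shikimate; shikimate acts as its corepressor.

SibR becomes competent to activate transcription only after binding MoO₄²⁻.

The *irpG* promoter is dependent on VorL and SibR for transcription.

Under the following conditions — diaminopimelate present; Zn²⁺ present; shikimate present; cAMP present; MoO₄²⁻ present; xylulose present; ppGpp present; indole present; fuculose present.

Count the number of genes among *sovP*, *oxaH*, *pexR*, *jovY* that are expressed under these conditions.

3

Zn²⁺ is present, so LomF is active.
No repressor is bound and LomF is active, so *sovP* is transcribed.
→ *sovP* is ON.
Indole is present, so GorT is active.
Xylulose is present, so NerN is active.
With repressor NerN bound, *sovK* is not transcribed.
So SovK is not produced.
Fuculose is present, so ZorP is active.
No repressor is bound and ZorP is active, so *oxaH* is transcribed.
→ *oxaH* is ON.
Diaminopimelate is present, so DovC is active.
No repressor is bound and DovC is active, so *fubS* is transcribed.
So FubS is produced and active.
ppGpp is present, so OxaN is inactive.
Required activator OxaN is absent, so *oxaW* is not transcribed.
So OxaW is not produced.
No repressor is bound and FubS is active, so *pexR* is transcribed.
→ *pexR* is ON.
Shikimate is present, so JalN is active.
cAMP is present, so VorL is inactive.
MoO₄²⁻ is present, so SibR is active.
Required activator VorL is absent, so *irpG* is not transcribed.
So IrpG is not produced.
With repressor JalN bound, *jovY* is not transcribed.
→ *jovY* is OFF.
3 of the 4 genes are transcribed.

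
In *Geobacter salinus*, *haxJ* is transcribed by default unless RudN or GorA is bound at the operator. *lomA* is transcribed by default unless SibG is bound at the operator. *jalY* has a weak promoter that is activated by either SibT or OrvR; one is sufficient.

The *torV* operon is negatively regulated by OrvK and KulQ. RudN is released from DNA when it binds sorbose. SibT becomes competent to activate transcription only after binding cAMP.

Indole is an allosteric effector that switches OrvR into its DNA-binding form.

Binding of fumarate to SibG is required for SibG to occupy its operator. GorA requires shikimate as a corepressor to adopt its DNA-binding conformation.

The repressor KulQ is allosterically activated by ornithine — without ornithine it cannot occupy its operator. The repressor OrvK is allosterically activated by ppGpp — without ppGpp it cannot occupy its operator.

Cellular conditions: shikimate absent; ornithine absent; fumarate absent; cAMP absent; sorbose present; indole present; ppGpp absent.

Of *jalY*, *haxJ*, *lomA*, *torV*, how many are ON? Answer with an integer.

cAMP is absent, so SibT is inactive.
Indole is present, so OrvR is active.
Activator OrvR is present, so *jalY* is transcribed.
→ *jalY* is ON.
Sorbose is present, so RudN is inactive.
Shikimate is absent, so GorA is inactive.
With no repressor bound, *haxJ* is transcribed.
→ *haxJ* is ON.
Fumarate is absent, so SibG is inactive.
With no repressor bound, *lomA* is transcribed.
→ *lomA* is ON.
ppGpp is absent, so OrvK is inactive.
Ornithine is absent, so KulQ is inactive.
With no repressor bound, *torV* is transcribed.
→ *torV* is ON.
4 of the 4 genes are transcribed.

4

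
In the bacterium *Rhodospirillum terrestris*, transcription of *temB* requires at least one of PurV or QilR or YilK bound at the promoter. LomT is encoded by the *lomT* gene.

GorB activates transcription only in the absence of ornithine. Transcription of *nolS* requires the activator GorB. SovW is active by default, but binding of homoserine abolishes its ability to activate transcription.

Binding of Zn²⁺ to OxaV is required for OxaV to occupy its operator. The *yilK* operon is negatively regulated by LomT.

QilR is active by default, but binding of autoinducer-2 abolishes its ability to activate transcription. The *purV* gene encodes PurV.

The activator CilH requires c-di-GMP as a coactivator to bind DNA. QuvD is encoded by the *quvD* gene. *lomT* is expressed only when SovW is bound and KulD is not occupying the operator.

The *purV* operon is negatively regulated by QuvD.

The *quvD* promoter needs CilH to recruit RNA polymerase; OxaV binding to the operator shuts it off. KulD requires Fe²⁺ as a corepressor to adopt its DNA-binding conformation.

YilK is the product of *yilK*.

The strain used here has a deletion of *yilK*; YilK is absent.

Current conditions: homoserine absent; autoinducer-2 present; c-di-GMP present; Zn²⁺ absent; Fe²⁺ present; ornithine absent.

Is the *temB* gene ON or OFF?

OFF

Zn²⁺ is absent, so OxaV is inactive.
c-di-GMP is present, so CilH is active.
No repressor is bound and CilH is active, so *quvD* is transcribed.
So QuvD is produced and active.
With repressor QuvD bound, *purV* is not transcribed.
So PurV is not produced.
Autoinducer-2 is present, so QilR is inactive.
YilK is non-functional in this strain, so it has no effect.
No activator is available at the *temB* promoter, so *temB* is not transcribed.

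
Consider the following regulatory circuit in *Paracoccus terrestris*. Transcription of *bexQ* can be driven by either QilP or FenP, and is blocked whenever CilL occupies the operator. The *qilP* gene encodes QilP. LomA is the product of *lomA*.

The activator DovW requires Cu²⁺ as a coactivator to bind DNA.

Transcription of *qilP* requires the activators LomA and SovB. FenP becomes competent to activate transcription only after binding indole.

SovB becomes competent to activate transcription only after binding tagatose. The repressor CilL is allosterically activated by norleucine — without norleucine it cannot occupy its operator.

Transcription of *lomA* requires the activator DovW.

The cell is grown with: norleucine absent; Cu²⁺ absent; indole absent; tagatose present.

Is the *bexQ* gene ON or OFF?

OFF

Cu²⁺ is absent, so DovW is inactive.
Required activator DovW is absent, so *lomA* is not transcribed.
So LomA is not produced.
Tagatose is present, so SovB is active.
Required activator LomA is absent, so *qilP* is not transcribed.
So QilP is not produced.
Norleucine is absent, so CilL is inactive.
Indole is absent, so FenP is inactive.
No activator is available at the *bexQ* promoter, so *bexQ* is not transcribed.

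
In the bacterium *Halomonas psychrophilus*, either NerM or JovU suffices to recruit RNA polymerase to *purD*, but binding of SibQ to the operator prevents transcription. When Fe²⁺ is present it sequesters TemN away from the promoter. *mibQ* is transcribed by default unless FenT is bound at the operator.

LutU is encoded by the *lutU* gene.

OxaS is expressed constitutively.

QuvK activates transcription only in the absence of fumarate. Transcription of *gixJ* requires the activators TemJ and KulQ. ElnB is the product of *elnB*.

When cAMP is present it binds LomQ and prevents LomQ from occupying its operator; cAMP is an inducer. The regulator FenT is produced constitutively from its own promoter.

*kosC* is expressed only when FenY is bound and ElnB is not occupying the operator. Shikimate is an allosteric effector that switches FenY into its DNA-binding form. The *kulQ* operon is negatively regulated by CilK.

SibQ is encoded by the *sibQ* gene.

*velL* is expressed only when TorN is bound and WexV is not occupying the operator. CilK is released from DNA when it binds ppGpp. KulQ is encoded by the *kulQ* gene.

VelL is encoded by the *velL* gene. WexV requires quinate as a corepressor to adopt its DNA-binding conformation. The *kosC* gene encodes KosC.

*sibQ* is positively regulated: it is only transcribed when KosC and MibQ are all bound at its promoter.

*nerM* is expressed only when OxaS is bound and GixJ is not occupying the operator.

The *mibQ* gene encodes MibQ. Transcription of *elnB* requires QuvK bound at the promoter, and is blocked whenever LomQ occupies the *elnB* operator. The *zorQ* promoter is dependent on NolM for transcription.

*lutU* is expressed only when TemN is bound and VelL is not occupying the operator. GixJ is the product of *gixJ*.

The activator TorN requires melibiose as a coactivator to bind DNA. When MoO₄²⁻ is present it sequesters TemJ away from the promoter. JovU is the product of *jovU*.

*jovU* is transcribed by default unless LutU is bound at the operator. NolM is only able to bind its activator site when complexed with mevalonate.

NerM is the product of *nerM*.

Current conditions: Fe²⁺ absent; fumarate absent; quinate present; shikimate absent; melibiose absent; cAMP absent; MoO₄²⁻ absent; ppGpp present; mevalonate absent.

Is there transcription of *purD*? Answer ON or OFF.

OFF

OxaS is produced constitutively and is active.
MoO₄²⁻ is absent, so TemJ is active.
ppGpp is present, so CilK is inactive.
With no repressor bound, *kulQ* is transcribed.
So KulQ is produced and active.
No repressor is bound and TemJ and KulQ are active, so *gixJ* is transcribed.
So GixJ is produced and active.
With repressor GixJ bound, *nerM* is not transcribed.
So NerM is not produced.
Melibiose is absent, so TorN is inactive.
Quinate is present, so WexV is active.
With repressor WexV bound, *velL* is not transcribed.
So VelL is not produced.
Fe²⁺ is absent, so TemN is active.
No repressor is bound and TemN is active, so *lutU* is transcribed.
So LutU is produced and active.
With repressor LutU bound, *jovU* is not transcribed.
So JovU is not produced.
Shikimate is absent, so FenY is inactive.
cAMP is absent, so LomQ is active.
Fumarate is absent, so QuvK is active.
With repressor LomQ bound, *elnB* is not transcribed.
So ElnB is not produced.
Required activator FenY is absent, so *kosC* is not transcribed.
So KosC is not produced.
FenT is produced constitutively and is active.
With repressor FenT bound, *mibQ* is not transcribed.
So MibQ is not produced.
Required activator KosC is absent, so *sibQ* is not transcribed.
So SibQ is not produced.
No activator is available at the *purD* promoter, so *purD* is not transcribed.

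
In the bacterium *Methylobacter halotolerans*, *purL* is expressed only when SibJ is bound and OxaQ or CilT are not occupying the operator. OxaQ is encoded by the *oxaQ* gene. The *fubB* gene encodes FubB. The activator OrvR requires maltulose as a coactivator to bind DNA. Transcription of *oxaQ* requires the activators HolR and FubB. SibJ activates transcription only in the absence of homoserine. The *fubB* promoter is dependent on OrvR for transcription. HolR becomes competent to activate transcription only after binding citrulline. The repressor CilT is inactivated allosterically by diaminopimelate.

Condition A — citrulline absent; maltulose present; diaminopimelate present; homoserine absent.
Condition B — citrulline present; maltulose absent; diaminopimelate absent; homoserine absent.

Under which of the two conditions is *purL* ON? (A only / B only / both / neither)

A only

Condition A:
Citrulline is absent, so HolR is inactive.
Maltulose is present, so OrvR is active.
No repressor is bound and OrvR is active, so *fubB* is transcribed.
So FubB is produced and active.
Required activator HolR is absent, so *oxaQ* is not transcribed.
So OxaQ is not produced.
Diaminopimelate is present, so CilT is inactive.
Homoserine is absent, so SibJ is active.
No repressor is bound and SibJ is active, so *purL* is transcribed.
→ *purL* is ON in A.
Condition B:
Citrulline is present, so HolR is active.
Maltulose is absent, so OrvR is inactive.
Required activator OrvR is absent, so *fubB* is not transcribed.
So FubB is not produced.
Required activator FubB is absent, so *oxaQ* is not transcribed.
So OxaQ is not produced.
Diaminopimelate is absent, so CilT is active.
Homoserine is absent, so SibJ is active.
With repressor CilT bound, *purL* is not transcribed.
→ *purL* is OFF in B.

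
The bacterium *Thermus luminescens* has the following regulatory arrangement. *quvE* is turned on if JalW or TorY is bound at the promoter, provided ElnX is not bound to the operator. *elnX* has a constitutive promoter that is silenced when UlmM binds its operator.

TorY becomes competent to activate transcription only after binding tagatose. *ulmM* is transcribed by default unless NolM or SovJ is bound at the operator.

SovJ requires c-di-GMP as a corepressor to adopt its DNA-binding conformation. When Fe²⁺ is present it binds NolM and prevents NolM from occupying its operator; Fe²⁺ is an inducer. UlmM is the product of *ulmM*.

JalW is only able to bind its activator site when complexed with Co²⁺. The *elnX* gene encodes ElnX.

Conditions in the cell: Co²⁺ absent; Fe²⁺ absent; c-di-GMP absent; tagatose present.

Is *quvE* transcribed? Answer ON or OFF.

Fe²⁺ is absent, so NolM is active.
c-di-GMP is absent, so SovJ is inactive.
With repressor NolM bound, *ulmM* is not transcribed.
So UlmM is not produced.
With no repressor bound, *elnX* is transcribed.
So ElnX is produced and active.
Co²⁺ is absent, so JalW is inactive.
Tagatose is present, so TorY is active.
With repressor ElnX bound, *quvE* is not transcribed.

OFF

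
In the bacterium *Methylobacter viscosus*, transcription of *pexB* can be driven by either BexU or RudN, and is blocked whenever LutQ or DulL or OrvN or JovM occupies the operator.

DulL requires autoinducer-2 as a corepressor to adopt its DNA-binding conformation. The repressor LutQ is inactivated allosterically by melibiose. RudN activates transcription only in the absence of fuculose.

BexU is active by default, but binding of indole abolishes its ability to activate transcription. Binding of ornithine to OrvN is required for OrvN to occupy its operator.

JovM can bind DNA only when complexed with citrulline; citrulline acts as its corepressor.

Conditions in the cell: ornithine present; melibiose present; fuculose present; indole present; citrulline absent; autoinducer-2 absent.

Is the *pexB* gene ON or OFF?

OFF

Melibiose is present, so LutQ is inactive.
Indole is present, so BexU is inactive.
Autoinducer-2 is absent, so DulL is inactive.
Fuculose is present, so RudN is inactive.
Ornithine is present, so OrvN is active.
Citrulline is absent, so JovM is inactive.
With repressor OrvN bound, *pexB* is not transcribed.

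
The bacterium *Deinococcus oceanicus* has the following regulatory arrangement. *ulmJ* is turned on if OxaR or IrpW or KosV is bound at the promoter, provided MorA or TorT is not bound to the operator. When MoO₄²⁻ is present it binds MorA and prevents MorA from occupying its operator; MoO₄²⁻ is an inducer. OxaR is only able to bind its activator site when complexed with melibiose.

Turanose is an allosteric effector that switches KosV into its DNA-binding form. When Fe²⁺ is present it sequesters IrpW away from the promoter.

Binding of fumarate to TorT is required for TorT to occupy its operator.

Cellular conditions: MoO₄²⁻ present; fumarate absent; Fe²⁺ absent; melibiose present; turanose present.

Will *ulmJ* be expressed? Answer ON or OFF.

ON

Melibiose is present, so OxaR is active.
Fe²⁺ is absent, so IrpW is active.
MoO₄²⁻ is present, so MorA is inactive.
Fumarate is absent, so TorT is inactive.
Turanose is present, so KosV is active.
Activator OxaR is present, so *ulmJ* is transcribed.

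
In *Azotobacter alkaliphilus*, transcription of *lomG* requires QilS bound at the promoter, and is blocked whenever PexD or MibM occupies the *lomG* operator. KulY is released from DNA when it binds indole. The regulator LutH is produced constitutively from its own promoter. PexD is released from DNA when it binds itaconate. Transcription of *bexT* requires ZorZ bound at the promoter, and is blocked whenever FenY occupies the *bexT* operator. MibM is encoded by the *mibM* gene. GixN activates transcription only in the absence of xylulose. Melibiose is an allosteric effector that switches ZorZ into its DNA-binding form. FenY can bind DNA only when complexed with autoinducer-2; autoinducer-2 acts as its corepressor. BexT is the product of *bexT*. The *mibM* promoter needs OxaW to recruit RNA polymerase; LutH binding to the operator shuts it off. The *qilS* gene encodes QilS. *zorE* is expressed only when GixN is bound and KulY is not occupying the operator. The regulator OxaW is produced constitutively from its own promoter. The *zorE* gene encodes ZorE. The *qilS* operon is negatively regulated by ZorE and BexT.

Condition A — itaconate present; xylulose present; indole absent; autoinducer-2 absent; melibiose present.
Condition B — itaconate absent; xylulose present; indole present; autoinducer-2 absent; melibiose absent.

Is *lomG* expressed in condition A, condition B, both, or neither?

neither

Condition A:
Itaconate is present, so PexD is inactive.
Xylulose is present, so GixN is inactive.
Indole is absent, so KulY is active.
With repressor KulY bound, *zorE* is not transcribed.
So ZorE is not produced.
Autoinducer-2 is absent, so FenY is inactive.
Melibiose is present, so ZorZ is active.
No repressor is bound and ZorZ is active, so *bexT* is transcribed.
So BexT is produced and active.
With repressor BexT bound, *qilS* is not transcribed.
So QilS is not produced.
LutH is produced constitutively and is active.
OxaW is produced constitutively and is active.
With repressor LutH bound, *mibM* is not transcribed.
So MibM is not produced.
Required activator QilS is absent, so *lomG* is not transcribed.
→ *lomG* is OFF in A.
Condition B:
Itaconate is absent, so PexD is active.
Xylulose is present, so GixN is inactive.
Indole is present, so KulY is inactive.
Required activator GixN is absent, so *zorE* is not transcribed.
So ZorE is not produced.
Autoinducer-2 is absent, so FenY is inactive.
Melibiose is absent, so ZorZ is inactive.
Required activator ZorZ is absent, so *bexT* is not transcribed.
So BexT is not produced.
With no repressor bound, *qilS* is transcribed.
So QilS is produced and active.
LutH is produced constitutively and is active.
OxaW is produced constitutively and is active.
With repressor LutH bound, *mibM* is not transcribed.
So MibM is not produced.
With repressor PexD bound, *lomG* is not transcribed.
→ *lomG* is OFF in B.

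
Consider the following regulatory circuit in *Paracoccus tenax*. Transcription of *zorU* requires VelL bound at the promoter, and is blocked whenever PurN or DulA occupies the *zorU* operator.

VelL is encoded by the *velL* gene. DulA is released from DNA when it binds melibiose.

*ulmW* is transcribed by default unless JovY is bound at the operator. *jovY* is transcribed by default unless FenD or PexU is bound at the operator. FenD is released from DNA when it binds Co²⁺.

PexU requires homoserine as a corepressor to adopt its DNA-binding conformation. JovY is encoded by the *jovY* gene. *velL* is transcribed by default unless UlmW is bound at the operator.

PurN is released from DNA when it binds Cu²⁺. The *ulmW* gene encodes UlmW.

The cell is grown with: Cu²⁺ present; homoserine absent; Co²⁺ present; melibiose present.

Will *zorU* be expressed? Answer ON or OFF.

Co²⁺ is present, so FenD is inactive.
Homoserine is absent, so PexU is inactive.
With no repressor bound, *jovY* is transcribed.
So JovY is produced and active.
With repressor JovY bound, *ulmW* is not transcribed.
So UlmW is not produced.
With no repressor bound, *velL* is transcribed.
So VelL is produced and active.
Cu²⁺ is present, so PurN is inactive.
Melibiose is present, so DulA is inactive.
No repressor is bound and VelL is active, so *zorU* is transcribed.

ON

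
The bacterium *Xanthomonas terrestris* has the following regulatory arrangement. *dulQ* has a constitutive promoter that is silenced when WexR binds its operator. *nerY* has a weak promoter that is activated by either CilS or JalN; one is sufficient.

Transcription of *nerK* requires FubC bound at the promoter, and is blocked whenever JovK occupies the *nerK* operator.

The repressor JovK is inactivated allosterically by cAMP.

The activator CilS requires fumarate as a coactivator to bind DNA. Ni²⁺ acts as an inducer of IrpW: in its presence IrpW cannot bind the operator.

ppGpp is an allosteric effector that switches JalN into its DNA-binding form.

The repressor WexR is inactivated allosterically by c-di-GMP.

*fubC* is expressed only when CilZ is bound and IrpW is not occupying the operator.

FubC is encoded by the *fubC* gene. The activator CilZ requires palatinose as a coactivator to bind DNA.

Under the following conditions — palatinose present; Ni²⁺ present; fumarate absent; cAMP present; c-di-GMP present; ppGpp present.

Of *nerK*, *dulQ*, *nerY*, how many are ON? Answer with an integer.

3

Ni²⁺ is present, so IrpW is inactive.
Palatinose is present, so CilZ is active.
No repressor is bound and CilZ is active, so *fubC* is transcribed.
So FubC is produced and active.
cAMP is present, so JovK is inactive.
No repressor is bound and FubC is active, so *nerK* is transcribed.
→ *nerK* is ON.
c-di-GMP is present, so WexR is inactive.
With no repressor bound, *dulQ* is transcribed.
→ *dulQ* is ON.
Fumarate is absent, so CilS is inactive.
ppGpp is present, so JalN is active.
Activator JalN is present, so *nerY* is transcribed.
→ *nerY* is ON.
3 of the 3 genes are transcribed.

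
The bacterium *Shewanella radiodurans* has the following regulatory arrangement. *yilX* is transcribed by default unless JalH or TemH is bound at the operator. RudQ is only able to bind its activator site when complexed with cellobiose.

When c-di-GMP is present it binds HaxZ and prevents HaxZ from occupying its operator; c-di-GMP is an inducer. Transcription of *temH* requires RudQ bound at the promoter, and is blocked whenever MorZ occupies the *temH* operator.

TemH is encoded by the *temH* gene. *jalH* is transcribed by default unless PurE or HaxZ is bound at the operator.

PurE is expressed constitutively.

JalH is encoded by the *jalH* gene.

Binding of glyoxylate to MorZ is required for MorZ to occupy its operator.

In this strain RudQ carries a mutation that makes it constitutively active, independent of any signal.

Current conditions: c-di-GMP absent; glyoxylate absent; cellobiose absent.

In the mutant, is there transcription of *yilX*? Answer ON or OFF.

OFF

PurE is produced constitutively and is active.
c-di-GMP is absent, so HaxZ is active.
With repressor PurE bound, *jalH* is not transcribed.
So JalH is not produced.
Glyoxylate is absent, so MorZ is inactive.
RudQ is constitutively active in this strain.
No repressor is bound and RudQ is active, so *temH* is transcribed.
So TemH is produced and active.
With repressor TemH bound, *yilX* is not transcribed.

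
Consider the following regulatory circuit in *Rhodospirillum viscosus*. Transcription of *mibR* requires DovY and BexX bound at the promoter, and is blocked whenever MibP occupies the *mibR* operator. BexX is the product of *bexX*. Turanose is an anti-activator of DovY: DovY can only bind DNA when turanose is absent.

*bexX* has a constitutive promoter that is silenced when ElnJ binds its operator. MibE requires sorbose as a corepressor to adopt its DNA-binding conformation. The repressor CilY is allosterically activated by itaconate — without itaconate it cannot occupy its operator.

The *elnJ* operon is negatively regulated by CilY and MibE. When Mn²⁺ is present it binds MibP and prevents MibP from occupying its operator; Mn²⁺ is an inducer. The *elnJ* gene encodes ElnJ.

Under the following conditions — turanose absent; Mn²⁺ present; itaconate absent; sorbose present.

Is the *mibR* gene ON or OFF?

ON

Turanose is absent, so DovY is active.
Mn²⁺ is present, so MibP is inactive.
Itaconate is absent, so CilY is inactive.
Sorbose is present, so MibE is active.
With repressor MibE bound, *elnJ* is not transcribed.
So ElnJ is not produced.
With no repressor bound, *bexX* is transcribed.
So BexX is produced and active.
No repressor is bound and DovY and BexX are active, so *mibR* is transcribed.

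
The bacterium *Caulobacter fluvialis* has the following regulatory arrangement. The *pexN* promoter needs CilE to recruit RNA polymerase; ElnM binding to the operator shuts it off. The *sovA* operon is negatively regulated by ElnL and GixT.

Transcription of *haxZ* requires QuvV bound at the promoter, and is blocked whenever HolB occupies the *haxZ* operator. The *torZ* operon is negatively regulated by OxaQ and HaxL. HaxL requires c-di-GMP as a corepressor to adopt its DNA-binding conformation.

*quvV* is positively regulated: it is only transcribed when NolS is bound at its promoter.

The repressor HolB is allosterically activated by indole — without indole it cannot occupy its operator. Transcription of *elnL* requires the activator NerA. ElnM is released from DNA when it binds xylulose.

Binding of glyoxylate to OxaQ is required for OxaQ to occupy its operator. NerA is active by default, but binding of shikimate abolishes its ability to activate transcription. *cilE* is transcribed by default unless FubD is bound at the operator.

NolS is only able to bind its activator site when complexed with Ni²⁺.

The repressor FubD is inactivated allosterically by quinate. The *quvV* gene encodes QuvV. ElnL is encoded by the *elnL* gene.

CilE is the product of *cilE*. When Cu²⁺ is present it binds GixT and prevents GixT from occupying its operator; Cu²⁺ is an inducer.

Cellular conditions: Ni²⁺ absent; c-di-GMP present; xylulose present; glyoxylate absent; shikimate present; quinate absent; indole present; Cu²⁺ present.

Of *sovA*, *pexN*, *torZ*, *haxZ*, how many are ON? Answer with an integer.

Shikimate is present, so NerA is inactive.
Required activator NerA is absent, so *elnL* is not transcribed.
So ElnL is not produced.
Cu²⁺ is present, so GixT is inactive.
With no repressor bound, *sovA* is transcribed.
→ *sovA* is ON.
Quinate is absent, so FubD is active.
With repressor FubD bound, *cilE* is not transcribed.
So CilE is not produced.
Xylulose is present, so ElnM is inactive.
Required activator CilE is absent, so *pexN* is not transcribed.
→ *pexN* is OFF.
Glyoxylate is absent, so OxaQ is inactive.
c-di-GMP is present, so HaxL is active.
With repressor HaxL bound, *torZ* is not transcribed.
→ *torZ* is OFF.
Indole is present, so HolB is active.
Ni²⁺ is absent, so NolS is inactive.
Required activator NolS is absent, so *quvV* is not transcribed.
So QuvV is not produced.
With repressor HolB bound, *haxZ* is not transcribed.
→ *haxZ* is OFF.
1 of the 4 genes is transcribed.

1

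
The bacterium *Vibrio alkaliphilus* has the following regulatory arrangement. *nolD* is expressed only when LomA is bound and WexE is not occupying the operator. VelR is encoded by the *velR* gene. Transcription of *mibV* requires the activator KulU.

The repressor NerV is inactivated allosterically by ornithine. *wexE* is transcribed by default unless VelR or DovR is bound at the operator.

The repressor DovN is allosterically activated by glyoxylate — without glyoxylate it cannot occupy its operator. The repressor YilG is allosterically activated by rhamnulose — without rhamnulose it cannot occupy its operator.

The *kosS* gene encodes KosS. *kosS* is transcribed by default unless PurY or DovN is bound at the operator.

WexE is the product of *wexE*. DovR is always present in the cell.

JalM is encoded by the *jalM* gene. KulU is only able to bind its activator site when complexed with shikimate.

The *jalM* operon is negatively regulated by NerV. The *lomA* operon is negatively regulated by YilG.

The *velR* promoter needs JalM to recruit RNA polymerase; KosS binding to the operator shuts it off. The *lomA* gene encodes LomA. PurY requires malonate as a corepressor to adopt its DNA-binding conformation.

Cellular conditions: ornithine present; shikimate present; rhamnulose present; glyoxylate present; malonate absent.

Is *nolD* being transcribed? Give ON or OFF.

OFF

Ornithine is present, so NerV is inactive.
With no repressor bound, *jalM* is transcribed.
So JalM is produced and active.
Malonate is absent, so PurY is inactive.
Glyoxylate is present, so DovN is active.
With repressor DovN bound, *kosS* is not transcribed.
So KosS is not produced.
No repressor is bound and JalM is active, so *velR* is transcribed.
So VelR is produced and active.
DovR is produced constitutively and is active.
With repressor VelR bound, *wexE* is not transcribed.
So WexE is not produced.
Rhamnulose is present, so YilG is active.
With repressor YilG bound, *lomA* is not transcribed.
So LomA is not produced.
Required activator LomA is absent, so *nolD* is not transcribed.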